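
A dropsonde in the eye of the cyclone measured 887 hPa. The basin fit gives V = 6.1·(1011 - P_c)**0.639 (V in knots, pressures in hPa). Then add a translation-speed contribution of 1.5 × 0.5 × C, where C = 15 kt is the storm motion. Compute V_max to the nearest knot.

144 kt

ΔP = 1011 − 887 = 124 hPa.
124^0.639 ≈ 21.762.
V ≈ 6.1 × 21.762 ≈ 132.7 kt.
Translation term: 1.5 × 0.5 × 15 = 11.25 kt.
Corrected V ≈ 143.95 kt → 144 kt.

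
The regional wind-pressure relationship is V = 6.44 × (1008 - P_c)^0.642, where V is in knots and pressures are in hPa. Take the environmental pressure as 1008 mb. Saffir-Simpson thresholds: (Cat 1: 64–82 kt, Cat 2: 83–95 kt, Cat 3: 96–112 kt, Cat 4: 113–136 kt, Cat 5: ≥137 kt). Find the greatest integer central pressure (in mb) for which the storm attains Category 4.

921 mb

Category 4 begins at V = 113 kt.
Required ΔP = (113/6.44)^(1/0.642) = 17.547^1.558 ≈ 86.70 mb.
P_c ≤ 1008 − 86.70 = 921.30, so the highest integer P_c is 921 mb.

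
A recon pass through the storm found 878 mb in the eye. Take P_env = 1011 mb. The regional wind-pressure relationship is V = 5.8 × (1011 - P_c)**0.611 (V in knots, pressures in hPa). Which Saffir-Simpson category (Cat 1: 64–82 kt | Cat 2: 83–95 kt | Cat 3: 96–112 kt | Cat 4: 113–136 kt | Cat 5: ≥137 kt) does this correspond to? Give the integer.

ΔP = 1011 − 878 = 133 mb.
V ≈ 5.8 × 133^0.611 = 5.8 × 19.85 ≈ 115 kt.
115 kt falls in the Category 4 band.

4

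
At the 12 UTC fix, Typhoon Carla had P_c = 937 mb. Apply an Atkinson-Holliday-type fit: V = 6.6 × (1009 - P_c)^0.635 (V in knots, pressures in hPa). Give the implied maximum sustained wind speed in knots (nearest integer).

100 kt

ΔP = 1009 − 937 = 72 mb.
72^0.635 ≈ 15.115.
V ≈ 6.6 × 15.115 ≈ 99.8 kt.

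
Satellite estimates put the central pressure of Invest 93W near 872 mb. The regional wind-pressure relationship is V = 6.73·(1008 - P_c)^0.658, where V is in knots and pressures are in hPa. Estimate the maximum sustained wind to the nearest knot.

ΔP = 1008 − 872 = 136 mb.
136^0.658 ≈ 25.344.
V ≈ 6.73 × 25.344 ≈ 170.6 kt.

171 kt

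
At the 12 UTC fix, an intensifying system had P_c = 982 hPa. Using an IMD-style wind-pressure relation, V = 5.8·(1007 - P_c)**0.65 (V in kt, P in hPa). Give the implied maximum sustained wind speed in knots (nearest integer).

ΔP = 1007 − 982 = 25 hPa.
25^0.65 ≈ 8.103.
V ≈ 5.8 × 8.103 ≈ 47.0 kt.

47 kt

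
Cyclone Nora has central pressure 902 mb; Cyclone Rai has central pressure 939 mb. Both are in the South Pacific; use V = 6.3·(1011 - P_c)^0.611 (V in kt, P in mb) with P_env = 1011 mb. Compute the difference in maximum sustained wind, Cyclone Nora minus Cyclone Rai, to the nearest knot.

Cyclone Nora: ΔP = 109; V ≈ 6.3 × 109^0.611 ≈ 110.72 kt.
Cyclone Rai: ΔP = 72; V ≈ 6.3 × 72^0.611 ≈ 85.94 kt.
Difference ≈ 110.72 − 85.94 = 24.78 → 25 kt.

25 kt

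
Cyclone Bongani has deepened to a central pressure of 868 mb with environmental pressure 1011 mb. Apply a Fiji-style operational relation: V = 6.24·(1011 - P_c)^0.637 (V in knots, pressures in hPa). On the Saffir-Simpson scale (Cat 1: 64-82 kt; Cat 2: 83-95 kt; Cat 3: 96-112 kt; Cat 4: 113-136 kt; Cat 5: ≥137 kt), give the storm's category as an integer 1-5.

5

ΔP = 1011 − 868 = 143 mb.
V ≈ 6.24 × 143^0.637 = 6.24 × 23.60 ≈ 147 kt.
147 kt falls in the Category 5 band.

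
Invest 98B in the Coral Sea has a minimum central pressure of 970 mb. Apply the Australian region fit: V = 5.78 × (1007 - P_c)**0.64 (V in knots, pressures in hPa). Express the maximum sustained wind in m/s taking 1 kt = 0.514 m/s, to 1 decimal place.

30.0 m/s

ΔP = 1007 − 970 = 37 mb.
V ≈ 5.78 × 37^0.64 = 5.78 × 10.084 ≈ 58.288 kt.
58.288 × 0.514 ≈ 29.96 m/s → 30.0 m/s.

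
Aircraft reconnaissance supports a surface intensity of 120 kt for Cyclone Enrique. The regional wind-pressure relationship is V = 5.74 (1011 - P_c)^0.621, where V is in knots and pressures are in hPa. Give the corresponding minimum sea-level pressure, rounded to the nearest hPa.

ΔP = (V / 5.74)^(1/0.621) = (120/5.74)^1.610.
120/5.74 = 20.906; 20.906^1.610 ≈ 133.67 hPa.
P_c = 1011 − 133.67 = 877.33 ≈ 877 hPa.

877 hPa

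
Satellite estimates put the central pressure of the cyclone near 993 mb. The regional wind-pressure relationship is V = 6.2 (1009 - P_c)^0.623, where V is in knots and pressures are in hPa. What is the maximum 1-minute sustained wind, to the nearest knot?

ΔP = 1009 − 993 = 16 mb.
16^0.623 ≈ 5.626.
V ≈ 6.2 × 5.626 ≈ 34.9 kt.

35 kt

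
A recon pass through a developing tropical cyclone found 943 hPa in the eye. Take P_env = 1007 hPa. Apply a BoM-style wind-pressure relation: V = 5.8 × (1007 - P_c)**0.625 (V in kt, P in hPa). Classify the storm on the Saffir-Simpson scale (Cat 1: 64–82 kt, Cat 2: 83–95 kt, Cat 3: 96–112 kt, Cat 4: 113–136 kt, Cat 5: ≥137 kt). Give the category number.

ΔP = 1007 − 943 = 64 hPa.
V ≈ 5.8 × 64^0.625 = 5.8 × 13.45 ≈ 78 kt.
78 kt falls in the Category 1 band.

1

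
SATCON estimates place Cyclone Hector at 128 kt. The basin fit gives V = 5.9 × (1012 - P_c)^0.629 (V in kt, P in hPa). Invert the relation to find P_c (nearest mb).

879 mb

ΔP = (V / 5.9)^(1/0.629) = (128/5.9)^1.590.
128/5.9 = 21.695; 21.695^1.590 ≈ 133.22 mb.
P_c = 1012 − 133.22 = 878.78 ≈ 879 mb.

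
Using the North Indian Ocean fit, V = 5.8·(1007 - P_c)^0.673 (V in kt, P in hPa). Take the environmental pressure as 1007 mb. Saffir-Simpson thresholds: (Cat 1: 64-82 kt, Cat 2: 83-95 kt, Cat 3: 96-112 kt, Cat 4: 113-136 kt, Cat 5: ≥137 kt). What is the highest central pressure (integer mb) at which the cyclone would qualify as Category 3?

Category 3 begins at V = 96 kt.
Required ΔP = (96/5.8)^(1/0.673) = 16.552^1.486 ≈ 64.72 mb.
P_c ≤ 1007 − 64.72 = 942.28, so the highest integer P_c is 942 mb.

942 mb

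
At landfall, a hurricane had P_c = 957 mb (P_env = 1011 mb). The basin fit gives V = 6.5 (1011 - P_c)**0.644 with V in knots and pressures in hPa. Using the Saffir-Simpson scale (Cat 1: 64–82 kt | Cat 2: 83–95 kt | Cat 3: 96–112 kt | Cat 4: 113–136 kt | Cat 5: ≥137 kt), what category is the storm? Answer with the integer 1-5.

2

ΔP = 1011 − 957 = 54 mb.
V ≈ 6.5 × 54^0.644 = 6.5 × 13.05 ≈ 85 kt.
85 kt falls in the Category 2 band.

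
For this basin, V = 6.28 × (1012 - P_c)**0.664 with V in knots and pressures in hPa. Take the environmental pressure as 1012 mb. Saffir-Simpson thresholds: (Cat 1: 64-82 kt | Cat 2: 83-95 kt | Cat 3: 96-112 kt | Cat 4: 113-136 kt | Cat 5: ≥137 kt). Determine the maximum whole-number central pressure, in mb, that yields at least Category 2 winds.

963 mb

Category 2 begins at V = 83 kt.
Required ΔP = (83/6.28)^(1/0.664) = 13.217^1.506 ≈ 48.80 mb.
P_c ≤ 1012 − 48.80 = 963.20, so the highest integer P_c is 963 mb.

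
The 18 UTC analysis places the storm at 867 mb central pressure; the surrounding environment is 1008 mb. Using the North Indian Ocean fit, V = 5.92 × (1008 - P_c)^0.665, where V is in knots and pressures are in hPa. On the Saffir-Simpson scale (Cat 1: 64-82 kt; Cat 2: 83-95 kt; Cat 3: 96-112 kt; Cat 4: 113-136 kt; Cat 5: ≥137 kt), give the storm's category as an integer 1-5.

ΔP = 1008 − 867 = 141 mb.
V ≈ 5.92 × 141^0.665 = 5.92 × 26.87 ≈ 159 kt.
159 kt falls in the Category 5 band.

5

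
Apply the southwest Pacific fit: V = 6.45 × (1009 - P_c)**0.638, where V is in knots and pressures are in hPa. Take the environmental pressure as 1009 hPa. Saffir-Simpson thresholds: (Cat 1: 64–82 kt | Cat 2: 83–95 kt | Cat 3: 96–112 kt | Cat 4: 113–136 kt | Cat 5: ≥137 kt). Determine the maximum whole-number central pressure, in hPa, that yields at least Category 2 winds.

Category 2 begins at V = 83 kt.
Required ΔP = (83/6.45)^(1/0.638) = 12.868^1.567 ≈ 54.83 hPa.
P_c ≤ 1009 − 54.83 = 954.17, so the highest integer P_c is 954 hPa.

954 hPa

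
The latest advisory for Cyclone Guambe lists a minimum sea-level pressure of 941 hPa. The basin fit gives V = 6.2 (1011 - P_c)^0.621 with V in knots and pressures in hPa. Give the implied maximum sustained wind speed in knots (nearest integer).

87 kt

ΔP = 1011 − 941 = 70 hPa.
70^0.621 ≈ 13.990.
V ≈ 6.2 × 13.990 ≈ 86.7 kt.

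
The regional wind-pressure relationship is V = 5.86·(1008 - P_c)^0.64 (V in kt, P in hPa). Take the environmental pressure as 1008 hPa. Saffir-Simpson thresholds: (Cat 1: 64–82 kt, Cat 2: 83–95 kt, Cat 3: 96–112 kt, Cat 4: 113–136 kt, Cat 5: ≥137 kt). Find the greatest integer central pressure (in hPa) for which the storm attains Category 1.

966 hPa

Category 1 begins at V = 64 kt.
Required ΔP = (64/5.86)^(1/0.64) = 10.922^1.562 ≈ 41.91 hPa.
P_c ≤ 1008 − 41.91 = 966.09, so the highest integer P_c is 966 hPa.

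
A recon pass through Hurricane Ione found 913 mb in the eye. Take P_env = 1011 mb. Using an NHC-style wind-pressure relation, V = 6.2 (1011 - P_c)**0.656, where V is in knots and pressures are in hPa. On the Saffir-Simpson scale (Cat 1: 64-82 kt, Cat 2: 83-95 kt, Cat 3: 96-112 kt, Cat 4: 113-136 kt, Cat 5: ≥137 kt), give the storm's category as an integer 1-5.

ΔP = 1011 − 913 = 98 mb.
V ≈ 6.2 × 98^0.656 = 6.2 × 20.24 ≈ 125 kt.
125 kt falls in the Category 4 band.

4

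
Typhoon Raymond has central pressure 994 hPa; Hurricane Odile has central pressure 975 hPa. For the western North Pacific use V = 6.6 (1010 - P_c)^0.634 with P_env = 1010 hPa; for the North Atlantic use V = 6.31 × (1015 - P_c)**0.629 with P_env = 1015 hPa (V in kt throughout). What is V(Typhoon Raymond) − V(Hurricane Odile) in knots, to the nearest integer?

-26 kt

Typhoon Raymond: ΔP = 16; V ≈ 6.6 × 16^0.634 ≈ 38.28 kt.
Hurricane Odile: ΔP = 40; V ≈ 6.31 × 40^0.629 ≈ 64.23 kt.
Difference ≈ 38.28 − 64.23 = -25.95 → -26 kt.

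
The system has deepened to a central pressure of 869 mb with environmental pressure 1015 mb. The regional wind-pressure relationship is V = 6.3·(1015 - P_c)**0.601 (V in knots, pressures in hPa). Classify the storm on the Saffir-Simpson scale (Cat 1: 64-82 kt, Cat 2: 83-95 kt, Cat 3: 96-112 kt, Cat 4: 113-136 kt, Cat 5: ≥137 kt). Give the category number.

ΔP = 1015 − 869 = 146 mb.
V ≈ 6.3 × 146^0.601 = 6.3 × 19.99 ≈ 126 kt.
126 kt falls in the Category 4 band.

4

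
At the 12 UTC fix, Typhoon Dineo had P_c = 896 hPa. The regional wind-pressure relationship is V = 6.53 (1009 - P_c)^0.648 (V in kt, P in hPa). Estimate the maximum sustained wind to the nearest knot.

140 kt

ΔP = 1009 − 896 = 113 hPa.
113^0.648 ≈ 21.399.
V ≈ 6.53 × 21.399 ≈ 139.7 kt.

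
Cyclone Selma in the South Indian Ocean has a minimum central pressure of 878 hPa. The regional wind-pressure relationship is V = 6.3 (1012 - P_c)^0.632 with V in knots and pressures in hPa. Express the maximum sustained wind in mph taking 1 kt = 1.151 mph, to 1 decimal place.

160.2 mph

ΔP = 1012 − 878 = 134 hPa.
V ≈ 6.3 × 134^0.632 = 6.3 × 22.097 ≈ 139.210 kt.
139.210 × 1.151 ≈ 160.23 mph → 160.2 mph.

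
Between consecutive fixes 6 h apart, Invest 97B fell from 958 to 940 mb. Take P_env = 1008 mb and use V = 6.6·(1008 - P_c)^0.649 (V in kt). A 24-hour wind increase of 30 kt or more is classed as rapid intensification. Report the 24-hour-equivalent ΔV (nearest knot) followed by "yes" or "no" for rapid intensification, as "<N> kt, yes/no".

74 kt, yes

V₁: ΔP = 50, V ≈ 6.6 × 50^0.649 ≈ 83.59 kt.
V₂: ΔP = 68, V ≈ 6.6 × 68^0.649 ≈ 102.06 kt.
ΔV over 6 h = 18.47 kt → 24 h equivalent = 18.47 × 24/6 ≈ 73.88 kt.
74 kt ≥ 30 kt ⇒ rapid intensification.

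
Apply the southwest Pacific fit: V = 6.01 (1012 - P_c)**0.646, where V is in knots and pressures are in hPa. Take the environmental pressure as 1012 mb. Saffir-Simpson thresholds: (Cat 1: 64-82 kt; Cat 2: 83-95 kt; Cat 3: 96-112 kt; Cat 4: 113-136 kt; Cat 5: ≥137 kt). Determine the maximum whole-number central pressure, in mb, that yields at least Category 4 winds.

918 mb

Category 4 begins at V = 113 kt.
Required ΔP = (113/6.01)^(1/0.646) = 18.802^1.548 ≈ 93.85 mb.
P_c ≤ 1012 − 93.85 = 918.15, so the highest integer P_c is 918 mb.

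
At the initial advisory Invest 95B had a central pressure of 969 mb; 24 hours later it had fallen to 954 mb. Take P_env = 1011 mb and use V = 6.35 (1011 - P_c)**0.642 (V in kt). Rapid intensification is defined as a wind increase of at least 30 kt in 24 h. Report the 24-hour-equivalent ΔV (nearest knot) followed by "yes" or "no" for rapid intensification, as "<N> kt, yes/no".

V₁: ΔP = 42, V ≈ 6.35 × 42^0.642 ≈ 69.97 kt.
V₂: ΔP = 57, V ≈ 6.35 × 57^0.642 ≈ 85.12 kt.
ΔV over 24 h = 15.15 kt → 24 h equivalent = 15.15 × 24/24 ≈ 15.15 kt.
15 kt < 30 kt ⇒ not rapid intensification.

15 kt, no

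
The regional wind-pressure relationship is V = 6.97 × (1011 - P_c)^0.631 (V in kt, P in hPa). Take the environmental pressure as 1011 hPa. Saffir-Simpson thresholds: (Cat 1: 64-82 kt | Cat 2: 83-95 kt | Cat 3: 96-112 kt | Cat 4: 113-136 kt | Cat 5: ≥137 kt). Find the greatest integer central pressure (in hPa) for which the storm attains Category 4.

928 hPa

Category 4 begins at V = 113 kt.
Required ΔP = (113/6.97)^(1/0.631) = 16.212^1.585 ≈ 82.67 hPa.
P_c ≤ 1011 − 82.67 = 928.33, so the highest integer P_c is 928 hPa.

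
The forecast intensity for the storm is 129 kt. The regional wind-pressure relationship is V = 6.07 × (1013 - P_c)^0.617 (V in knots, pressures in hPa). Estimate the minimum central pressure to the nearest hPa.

ΔP = (V / 6.07)^(1/0.617) = (129/6.07)^1.621.
129/6.07 = 21.252; 21.252^1.621 ≈ 141.70 hPa.
P_c = 1013 − 141.70 = 871.30 ≈ 871 hPa.

871 hPa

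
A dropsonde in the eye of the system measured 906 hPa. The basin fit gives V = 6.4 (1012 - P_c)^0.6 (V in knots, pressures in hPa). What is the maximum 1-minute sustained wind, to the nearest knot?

105 kt

ΔP = 1012 − 906 = 106 hPa.
106^0.6 ≈ 16.413.
V ≈ 6.4 × 16.413 ≈ 105.0 kt.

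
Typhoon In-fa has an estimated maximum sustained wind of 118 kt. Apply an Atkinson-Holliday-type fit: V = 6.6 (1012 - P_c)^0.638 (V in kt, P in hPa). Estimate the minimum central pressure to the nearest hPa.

ΔP = (V / 6.6)^(1/0.638) = (118/6.6)^1.567.
118/6.6 = 17.879; 17.879^1.567 ≈ 91.81 hPa.
P_c = 1012 − 91.81 = 920.19 ≈ 920 hPa.

920 hPa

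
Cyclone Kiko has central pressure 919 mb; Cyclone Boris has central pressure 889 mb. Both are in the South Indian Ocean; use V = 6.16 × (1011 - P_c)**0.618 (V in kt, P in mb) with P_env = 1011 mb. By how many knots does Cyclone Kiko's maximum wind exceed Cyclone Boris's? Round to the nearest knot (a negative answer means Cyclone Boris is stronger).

-19 kt

Cyclone Kiko: ΔP = 92; V ≈ 6.16 × 92^0.618 ≈ 100.74 kt.
Cyclone Boris: ΔP = 122; V ≈ 6.16 × 122^0.618 ≈ 119.94 kt.
Difference ≈ 100.74 − 119.94 = -19.20 → -19 kt.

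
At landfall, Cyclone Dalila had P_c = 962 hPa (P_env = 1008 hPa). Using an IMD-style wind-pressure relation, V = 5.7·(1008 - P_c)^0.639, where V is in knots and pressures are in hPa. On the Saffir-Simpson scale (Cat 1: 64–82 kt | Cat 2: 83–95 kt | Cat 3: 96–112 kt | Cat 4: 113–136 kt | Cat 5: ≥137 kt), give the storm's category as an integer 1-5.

ΔP = 1008 − 962 = 46 hPa.
V ≈ 5.7 × 46^0.639 = 5.7 × 11.55 ≈ 66 kt.
66 kt falls in the Category 1 band.

1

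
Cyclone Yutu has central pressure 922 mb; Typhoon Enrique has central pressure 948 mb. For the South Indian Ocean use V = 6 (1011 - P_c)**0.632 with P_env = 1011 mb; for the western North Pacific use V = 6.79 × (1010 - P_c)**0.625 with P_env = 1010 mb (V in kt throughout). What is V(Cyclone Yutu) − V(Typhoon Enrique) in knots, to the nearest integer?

13 kt

Cyclone Yutu: ΔP = 89; V ≈ 6 × 89^0.632 ≈ 102.37 kt.
Typhoon Enrique: ΔP = 62; V ≈ 6.79 × 62^0.625 ≈ 89.56 kt.
Difference ≈ 102.37 − 89.56 = 12.81 → 13 kt.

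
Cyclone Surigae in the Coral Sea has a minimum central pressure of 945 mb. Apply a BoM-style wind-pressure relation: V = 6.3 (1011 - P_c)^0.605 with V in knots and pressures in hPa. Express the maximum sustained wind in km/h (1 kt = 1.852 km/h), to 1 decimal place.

147.2 km/h

ΔP = 1011 − 945 = 66 mb.
V ≈ 6.3 × 66^0.605 = 6.3 × 12.613 ≈ 79.463 kt.
79.463 × 1.852 ≈ 147.17 km/h → 147.2 km/h.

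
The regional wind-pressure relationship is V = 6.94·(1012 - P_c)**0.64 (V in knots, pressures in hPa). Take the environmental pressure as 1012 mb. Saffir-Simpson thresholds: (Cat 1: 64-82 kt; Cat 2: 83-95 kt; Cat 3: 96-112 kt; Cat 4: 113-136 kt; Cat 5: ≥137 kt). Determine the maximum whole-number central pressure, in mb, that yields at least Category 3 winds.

Category 3 begins at V = 96 kt.
Required ΔP = (96/6.94)^(1/0.64) = 13.833^1.562 ≈ 60.63 mb.
P_c ≤ 1012 − 60.63 = 951.37, so the highest integer P_c is 951 mb.

951 mb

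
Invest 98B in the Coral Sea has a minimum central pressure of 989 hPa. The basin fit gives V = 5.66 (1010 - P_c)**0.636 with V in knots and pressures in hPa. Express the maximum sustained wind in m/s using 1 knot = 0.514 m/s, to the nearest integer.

20 m/s

ΔP = 1010 − 989 = 21 hPa.
V ≈ 5.66 × 21^0.636 = 5.66 × 6.933 ≈ 39.242 kt.
39.242 × 0.514 ≈ 20.17 m/s → 20 m/s.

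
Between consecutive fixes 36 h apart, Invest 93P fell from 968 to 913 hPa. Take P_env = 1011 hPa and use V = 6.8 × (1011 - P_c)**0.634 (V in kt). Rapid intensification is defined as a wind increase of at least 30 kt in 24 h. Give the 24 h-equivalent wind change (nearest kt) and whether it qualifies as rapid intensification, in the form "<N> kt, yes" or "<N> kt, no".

V₁: ΔP = 43, V ≈ 6.8 × 43^0.634 ≈ 73.81 kt.
V₂: ΔP = 98, V ≈ 6.8 × 98^0.634 ≈ 124.44 kt.
ΔV over 36 h = 50.63 kt → 24 h equivalent = 50.63 × 24/36 ≈ 33.75 kt.
34 kt ≥ 30 kt ⇒ rapid intensification.

34 kt, yes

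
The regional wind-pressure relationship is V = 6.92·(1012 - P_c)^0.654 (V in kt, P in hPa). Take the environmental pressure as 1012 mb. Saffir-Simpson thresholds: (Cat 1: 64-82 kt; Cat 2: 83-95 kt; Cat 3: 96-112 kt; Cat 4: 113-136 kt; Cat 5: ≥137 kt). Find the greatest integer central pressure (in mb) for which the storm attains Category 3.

956 mb

Category 3 begins at V = 96 kt.
Required ΔP = (96/6.92)^(1/0.654) = 13.873^1.529 ≈ 55.77 mb.
P_c ≤ 1012 − 55.77 = 956.23, so the highest integer P_c is 956 mb.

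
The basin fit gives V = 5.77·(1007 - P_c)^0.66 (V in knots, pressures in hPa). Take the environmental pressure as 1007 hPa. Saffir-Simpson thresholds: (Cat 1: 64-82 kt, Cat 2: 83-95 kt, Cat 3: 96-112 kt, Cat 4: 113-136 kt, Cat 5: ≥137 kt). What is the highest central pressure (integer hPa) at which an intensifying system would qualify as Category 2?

950 hPa

Category 2 begins at V = 83 kt.
Required ΔP = (83/5.77)^(1/0.66) = 14.385^1.515 ≈ 56.81 hPa.
P_c ≤ 1007 − 56.81 = 950.19, so the highest integer P_c is 950 hPa.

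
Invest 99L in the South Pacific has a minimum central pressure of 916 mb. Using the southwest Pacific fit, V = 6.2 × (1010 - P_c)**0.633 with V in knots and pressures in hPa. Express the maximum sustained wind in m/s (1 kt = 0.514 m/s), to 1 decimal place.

56.5 m/s

ΔP = 1010 − 916 = 94 mb.
V ≈ 6.2 × 94^0.633 = 6.2 × 17.741 ≈ 109.997 kt.
109.997 × 0.514 ≈ 56.54 m/s → 56.5 m/s.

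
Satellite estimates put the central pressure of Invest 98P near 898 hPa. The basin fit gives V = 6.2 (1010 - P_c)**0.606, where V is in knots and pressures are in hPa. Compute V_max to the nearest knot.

108 kt

ΔP = 1010 − 898 = 112 hPa.
112^0.606 ≈ 17.451.
V ≈ 6.2 × 17.451 ≈ 108.2 kt.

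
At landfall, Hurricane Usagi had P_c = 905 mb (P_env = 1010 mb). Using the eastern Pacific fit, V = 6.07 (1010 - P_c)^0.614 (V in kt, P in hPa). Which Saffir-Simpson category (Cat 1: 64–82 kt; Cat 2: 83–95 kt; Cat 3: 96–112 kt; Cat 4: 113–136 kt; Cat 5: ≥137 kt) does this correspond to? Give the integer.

ΔP = 1010 − 905 = 105 mb.
V ≈ 6.07 × 105^0.614 = 6.07 × 17.42 ≈ 106 kt.
106 kt falls in the Category 3 band.

3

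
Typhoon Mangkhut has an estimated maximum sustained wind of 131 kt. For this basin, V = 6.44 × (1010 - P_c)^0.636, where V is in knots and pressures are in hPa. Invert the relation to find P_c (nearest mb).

896 mb

ΔP = (V / 6.44)^(1/0.636) = (131/6.44)^1.572.
131/6.44 = 20.342; 20.342^1.572 ≈ 114.08 mb.
P_c = 1010 − 114.08 = 895.92 ≈ 896 mb.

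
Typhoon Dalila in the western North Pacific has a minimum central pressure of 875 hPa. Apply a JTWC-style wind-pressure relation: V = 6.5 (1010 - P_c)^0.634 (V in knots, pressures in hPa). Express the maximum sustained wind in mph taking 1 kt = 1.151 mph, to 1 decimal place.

ΔP = 1010 − 875 = 135 hPa.
V ≈ 6.5 × 135^0.634 = 6.5 × 22.420 ≈ 145.729 kt.
145.729 × 1.151 ≈ 167.73 mph → 167.7 mph.

167.7 mph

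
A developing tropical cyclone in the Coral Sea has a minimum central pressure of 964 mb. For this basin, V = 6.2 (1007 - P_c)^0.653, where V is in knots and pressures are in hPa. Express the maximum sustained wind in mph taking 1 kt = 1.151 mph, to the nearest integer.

83 mph

ΔP = 1007 − 964 = 43 mb.
V ≈ 6.2 × 43^0.653 = 6.2 × 11.659 ≈ 72.285 kt.
72.285 × 1.151 ≈ 83.20 mph → 83 mph.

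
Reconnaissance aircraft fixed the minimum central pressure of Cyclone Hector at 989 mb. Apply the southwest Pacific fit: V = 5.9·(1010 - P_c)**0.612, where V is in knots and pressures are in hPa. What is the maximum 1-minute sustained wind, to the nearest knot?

ΔP = 1010 − 989 = 21 mb.
21^0.612 ≈ 6.445.
V ≈ 5.9 × 6.445 ≈ 38.0 kt.

38 kt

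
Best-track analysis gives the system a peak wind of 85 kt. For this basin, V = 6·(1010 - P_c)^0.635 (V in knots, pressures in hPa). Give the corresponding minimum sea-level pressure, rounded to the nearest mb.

ΔP = (V / 6)^(1/0.635) = (85/6)^1.575.
85/6 = 14.167; 14.167^1.575 ≈ 65.02 mb.
P_c = 1010 − 65.02 = 944.98 ≈ 945 mb.

945 mb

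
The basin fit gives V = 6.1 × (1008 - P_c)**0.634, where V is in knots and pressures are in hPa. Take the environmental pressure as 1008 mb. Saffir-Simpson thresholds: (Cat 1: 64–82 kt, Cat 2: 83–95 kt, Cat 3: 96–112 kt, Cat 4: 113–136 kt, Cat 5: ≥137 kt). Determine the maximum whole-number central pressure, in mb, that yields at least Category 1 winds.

967 mb

Category 1 begins at V = 64 kt.
Required ΔP = (64/6.1)^(1/0.634) = 10.492^1.577 ≈ 40.75 mb.
P_c ≤ 1008 − 40.75 = 967.25, so the highest integer P_c is 967 mb.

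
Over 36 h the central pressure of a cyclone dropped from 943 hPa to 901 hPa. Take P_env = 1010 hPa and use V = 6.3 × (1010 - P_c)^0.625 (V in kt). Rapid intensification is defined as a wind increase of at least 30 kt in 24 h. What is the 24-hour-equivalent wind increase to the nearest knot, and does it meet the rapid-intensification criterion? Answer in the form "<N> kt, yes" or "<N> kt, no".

21 kt, no

V₁: ΔP = 67, V ≈ 6.3 × 67^0.625 ≈ 87.22 kt.
V₂: ΔP = 109, V ≈ 6.3 × 109^0.625 ≈ 118.23 kt.
ΔV over 36 h = 31.01 kt → 24 h equivalent = 31.01 × 24/36 ≈ 20.67 kt.
21 kt < 30 kt ⇒ not rapid intensification.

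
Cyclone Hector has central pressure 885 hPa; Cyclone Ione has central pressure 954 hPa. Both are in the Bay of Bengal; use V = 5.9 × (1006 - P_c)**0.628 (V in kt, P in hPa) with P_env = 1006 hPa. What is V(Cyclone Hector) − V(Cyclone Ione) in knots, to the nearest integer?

Cyclone Hector: ΔP = 121; V ≈ 5.9 × 121^0.628 ≈ 119.91 kt.
Cyclone Ione: ΔP = 52; V ≈ 5.9 × 52^0.628 ≈ 70.55 kt.
Difference ≈ 119.91 − 70.55 = 49.36 → 49 kt.

49 kt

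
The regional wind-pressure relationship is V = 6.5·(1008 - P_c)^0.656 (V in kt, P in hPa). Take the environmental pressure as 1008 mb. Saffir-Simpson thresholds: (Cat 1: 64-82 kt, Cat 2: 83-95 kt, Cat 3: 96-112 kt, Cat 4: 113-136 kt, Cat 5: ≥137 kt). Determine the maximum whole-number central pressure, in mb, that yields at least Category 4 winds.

930 mb

Category 4 begins at V = 113 kt.
Required ΔP = (113/6.5)^(1/0.656) = 17.385^1.524 ≈ 77.71 mb.
P_c ≤ 1008 − 77.71 = 930.29, so the highest integer P_c is 930 mb.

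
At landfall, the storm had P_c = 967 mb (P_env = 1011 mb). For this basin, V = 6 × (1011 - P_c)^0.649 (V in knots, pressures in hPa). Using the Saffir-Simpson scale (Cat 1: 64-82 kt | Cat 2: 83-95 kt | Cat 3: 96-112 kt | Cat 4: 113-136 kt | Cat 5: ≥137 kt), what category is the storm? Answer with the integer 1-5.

1

ΔP = 1011 − 967 = 44 mb.
V ≈ 6 × 44^0.649 = 6 × 11.66 ≈ 70 kt.
70 kt falls in the Category 1 band.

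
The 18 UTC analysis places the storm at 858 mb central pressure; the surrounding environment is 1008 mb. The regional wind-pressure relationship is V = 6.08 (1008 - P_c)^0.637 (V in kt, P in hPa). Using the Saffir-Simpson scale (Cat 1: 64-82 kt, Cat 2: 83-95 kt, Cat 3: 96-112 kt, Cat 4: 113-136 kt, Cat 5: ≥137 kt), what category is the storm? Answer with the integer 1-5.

ΔP = 1008 − 858 = 150 mb.
V ≈ 6.08 × 150^0.637 = 6.08 × 24.33 ≈ 148 kt.
148 kt falls in the Category 5 band.

5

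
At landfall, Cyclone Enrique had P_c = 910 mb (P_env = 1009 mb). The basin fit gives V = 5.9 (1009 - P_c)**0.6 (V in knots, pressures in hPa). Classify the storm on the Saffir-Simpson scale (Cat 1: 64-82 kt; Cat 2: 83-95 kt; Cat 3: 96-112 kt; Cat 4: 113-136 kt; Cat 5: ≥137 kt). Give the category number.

ΔP = 1009 − 910 = 99 mb.
V ≈ 5.9 × 99^0.6 = 5.9 × 15.75 ≈ 93 kt.
93 kt falls in the Category 2 band.

2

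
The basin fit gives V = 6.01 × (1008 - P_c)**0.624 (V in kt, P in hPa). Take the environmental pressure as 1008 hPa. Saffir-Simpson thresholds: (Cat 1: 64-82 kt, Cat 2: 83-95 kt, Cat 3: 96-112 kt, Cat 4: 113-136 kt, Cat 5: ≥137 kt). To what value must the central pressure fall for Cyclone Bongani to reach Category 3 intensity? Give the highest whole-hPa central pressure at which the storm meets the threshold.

Category 3 begins at V = 96 kt.
Required ΔP = (96/6.01)^(1/0.624) = 15.973^1.603 ≈ 84.82 hPa.
P_c ≤ 1008 − 84.82 = 923.18, so the highest integer P_c is 923 hPa.

923 hPa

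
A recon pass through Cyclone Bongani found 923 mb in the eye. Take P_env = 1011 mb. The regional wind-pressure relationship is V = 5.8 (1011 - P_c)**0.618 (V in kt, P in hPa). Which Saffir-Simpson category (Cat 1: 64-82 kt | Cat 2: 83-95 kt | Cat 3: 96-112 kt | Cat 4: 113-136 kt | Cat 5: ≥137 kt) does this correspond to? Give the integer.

ΔP = 1011 − 923 = 88 mb.
V ≈ 5.8 × 88^0.618 = 5.8 × 15.91 ≈ 92 kt.
92 kt falls in the Category 2 band.

2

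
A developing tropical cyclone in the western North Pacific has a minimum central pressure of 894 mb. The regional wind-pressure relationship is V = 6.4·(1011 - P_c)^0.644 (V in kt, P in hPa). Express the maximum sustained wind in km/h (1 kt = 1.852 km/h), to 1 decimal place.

254.5 km/h

ΔP = 1011 − 894 = 117 mb.
V ≈ 6.4 × 117^0.644 = 6.4 × 21.474 ≈ 137.433 kt.
137.433 × 1.852 ≈ 254.53 km/h → 254.5 km/h.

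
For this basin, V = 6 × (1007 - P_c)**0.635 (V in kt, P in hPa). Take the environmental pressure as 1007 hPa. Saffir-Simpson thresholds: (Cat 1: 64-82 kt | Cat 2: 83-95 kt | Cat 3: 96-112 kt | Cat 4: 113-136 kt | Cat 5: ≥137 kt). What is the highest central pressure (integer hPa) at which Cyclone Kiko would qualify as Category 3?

Category 3 begins at V = 96 kt.
Required ΔP = (96/6)^(1/0.635) = 16.000^1.575 ≈ 78.75 hPa.
P_c ≤ 1007 − 78.75 = 928.25, so the highest integer P_c is 928 hPa.

928 hPa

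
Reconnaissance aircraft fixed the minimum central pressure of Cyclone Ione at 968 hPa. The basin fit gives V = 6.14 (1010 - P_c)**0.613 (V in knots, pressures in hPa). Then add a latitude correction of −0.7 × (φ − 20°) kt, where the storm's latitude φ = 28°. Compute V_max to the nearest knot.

55 kt

ΔP = 1010 − 968 = 42 hPa.
42^0.613 ≈ 9.887.
V ≈ 6.14 × 9.887 ≈ 60.7 kt.
Latitude correction: −0.7 × (28 − 20) = -5.6 kt.
Corrected V ≈ 55.1 kt → 55 kt.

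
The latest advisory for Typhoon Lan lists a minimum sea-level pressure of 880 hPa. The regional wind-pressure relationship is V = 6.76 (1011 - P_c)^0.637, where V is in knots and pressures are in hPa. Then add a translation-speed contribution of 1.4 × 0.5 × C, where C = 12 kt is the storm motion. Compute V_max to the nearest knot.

ΔP = 1011 − 880 = 131 hPa.
131^0.637 ≈ 22.320.
V ≈ 6.76 × 22.320 ≈ 150.9 kt.
Translation term: 1.4 × 0.5 × 12 = 8.4 kt.
Corrected V ≈ 159.3 kt → 159 kt.

159 kt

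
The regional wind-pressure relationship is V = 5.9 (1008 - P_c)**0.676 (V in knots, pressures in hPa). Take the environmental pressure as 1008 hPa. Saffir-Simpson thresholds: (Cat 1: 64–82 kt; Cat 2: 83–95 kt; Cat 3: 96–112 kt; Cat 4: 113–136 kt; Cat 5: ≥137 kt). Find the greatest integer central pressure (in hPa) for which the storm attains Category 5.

903 hPa

Category 5 begins at V = 137 kt.
Required ΔP = (137/5.9)^(1/0.676) = 23.220^1.479 ≈ 104.84 hPa.
P_c ≤ 1008 − 104.84 = 903.16, so the highest integer P_c is 903 hPa.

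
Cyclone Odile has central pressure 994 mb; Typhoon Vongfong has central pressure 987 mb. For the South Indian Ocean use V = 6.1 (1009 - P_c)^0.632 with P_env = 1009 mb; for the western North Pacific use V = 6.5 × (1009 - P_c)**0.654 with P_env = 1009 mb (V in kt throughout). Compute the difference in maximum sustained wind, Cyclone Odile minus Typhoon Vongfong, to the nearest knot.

-15 kt

Cyclone Odile: ΔP = 15; V ≈ 6.1 × 15^0.632 ≈ 33.78 kt.
Typhoon Vongfong: ΔP = 22; V ≈ 6.5 × 22^0.654 ≈ 49.07 kt.
Difference ≈ 33.78 − 49.07 = -15.29 → -15 kt.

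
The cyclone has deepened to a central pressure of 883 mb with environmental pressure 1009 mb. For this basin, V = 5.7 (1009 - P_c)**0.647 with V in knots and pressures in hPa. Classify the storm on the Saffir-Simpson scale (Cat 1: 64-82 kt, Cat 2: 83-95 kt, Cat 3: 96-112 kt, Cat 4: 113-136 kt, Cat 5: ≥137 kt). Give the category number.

ΔP = 1009 − 883 = 126 mb.
V ≈ 5.7 × 126^0.647 = 5.7 × 22.85 ≈ 130 kt.
130 kt falls in the Category 4 band.

4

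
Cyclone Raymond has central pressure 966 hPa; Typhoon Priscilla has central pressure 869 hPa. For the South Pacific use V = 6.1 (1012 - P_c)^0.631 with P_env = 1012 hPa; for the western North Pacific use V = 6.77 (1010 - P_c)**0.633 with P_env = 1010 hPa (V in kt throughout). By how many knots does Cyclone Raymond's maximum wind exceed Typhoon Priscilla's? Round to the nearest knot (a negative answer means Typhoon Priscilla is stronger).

-87 kt

Cyclone Raymond: ΔP = 46; V ≈ 6.1 × 46^0.631 ≈ 68.32 kt.
Typhoon Priscilla: ΔP = 141; V ≈ 6.77 × 141^0.633 ≈ 155.25 kt.
Difference ≈ 68.32 − 155.25 = -86.93 → -87 kt.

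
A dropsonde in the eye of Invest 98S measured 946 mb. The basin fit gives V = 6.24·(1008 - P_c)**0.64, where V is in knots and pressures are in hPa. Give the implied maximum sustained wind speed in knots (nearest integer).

ΔP = 1008 − 946 = 62 mb.
62^0.64 ≈ 14.032.
V ≈ 6.24 × 14.032 ≈ 87.6 kt.

88 kt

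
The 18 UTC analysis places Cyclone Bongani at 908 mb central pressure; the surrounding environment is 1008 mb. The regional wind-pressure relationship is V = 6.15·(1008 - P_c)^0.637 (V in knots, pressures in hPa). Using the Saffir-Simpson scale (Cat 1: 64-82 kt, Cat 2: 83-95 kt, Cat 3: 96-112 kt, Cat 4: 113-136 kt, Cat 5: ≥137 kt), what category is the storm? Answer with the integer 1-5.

ΔP = 1008 − 908 = 100 mb.
V ≈ 6.15 × 100^0.637 = 6.15 × 18.79 ≈ 116 kt.
116 kt falls in the Category 4 band.

4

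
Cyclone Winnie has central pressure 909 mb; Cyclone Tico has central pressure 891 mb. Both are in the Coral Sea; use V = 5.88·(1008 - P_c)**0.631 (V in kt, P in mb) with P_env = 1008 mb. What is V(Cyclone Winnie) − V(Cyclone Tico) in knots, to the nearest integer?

Cyclone Winnie: ΔP = 99; V ≈ 5.88 × 99^0.631 ≈ 106.81 kt.
Cyclone Tico: ΔP = 117; V ≈ 5.88 × 117^0.631 ≈ 118.69 kt.
Difference ≈ 106.81 − 118.69 = -11.88 → -12 kt.

-12 kt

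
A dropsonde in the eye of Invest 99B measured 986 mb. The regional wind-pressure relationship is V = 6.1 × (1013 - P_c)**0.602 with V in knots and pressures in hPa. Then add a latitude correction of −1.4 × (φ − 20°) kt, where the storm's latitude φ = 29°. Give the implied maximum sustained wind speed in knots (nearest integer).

32 kt

ΔP = 1013 − 986 = 27 mb.
27^0.602 ≈ 7.272.
V ≈ 6.1 × 7.272 ≈ 44.4 kt.
Latitude correction: −1.4 × (29 − 20) = -12.6 kt.
Corrected V ≈ 31.8 kt → 32 kt.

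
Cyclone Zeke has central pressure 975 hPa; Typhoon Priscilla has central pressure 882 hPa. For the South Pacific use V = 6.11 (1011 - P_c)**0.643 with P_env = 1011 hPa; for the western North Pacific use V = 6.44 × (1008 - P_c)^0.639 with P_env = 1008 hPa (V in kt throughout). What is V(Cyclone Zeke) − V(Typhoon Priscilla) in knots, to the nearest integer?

Cyclone Zeke: ΔP = 36; V ≈ 6.11 × 36^0.643 ≈ 61.20 kt.
Typhoon Priscilla: ΔP = 126; V ≈ 6.44 × 126^0.639 ≈ 141.59 kt.
Difference ≈ 61.20 − 141.59 = -80.39 → -80 kt.

-80 kt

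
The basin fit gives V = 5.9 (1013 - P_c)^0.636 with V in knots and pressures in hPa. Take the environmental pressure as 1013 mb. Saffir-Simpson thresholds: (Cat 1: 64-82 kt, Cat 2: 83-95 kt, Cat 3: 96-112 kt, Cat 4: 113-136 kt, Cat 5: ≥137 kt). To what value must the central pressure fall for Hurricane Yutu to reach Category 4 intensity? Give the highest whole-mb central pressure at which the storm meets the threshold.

Category 4 begins at V = 113 kt.
Required ΔP = (113/5.9)^(1/0.636) = 19.153^1.572 ≈ 103.77 mb.
P_c ≤ 1013 − 103.77 = 909.23, so the highest integer P_c is 909 mb.

909 mb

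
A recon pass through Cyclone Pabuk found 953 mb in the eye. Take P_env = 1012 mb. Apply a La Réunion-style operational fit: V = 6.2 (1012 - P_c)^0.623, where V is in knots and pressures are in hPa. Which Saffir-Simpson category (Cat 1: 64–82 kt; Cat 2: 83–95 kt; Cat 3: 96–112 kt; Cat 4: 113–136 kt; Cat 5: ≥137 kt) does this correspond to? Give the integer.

1

ΔP = 1012 − 953 = 59 mb.
V ≈ 6.2 × 59^0.623 = 6.2 × 12.68 ≈ 79 kt.
79 kt falls in the Category 1 band.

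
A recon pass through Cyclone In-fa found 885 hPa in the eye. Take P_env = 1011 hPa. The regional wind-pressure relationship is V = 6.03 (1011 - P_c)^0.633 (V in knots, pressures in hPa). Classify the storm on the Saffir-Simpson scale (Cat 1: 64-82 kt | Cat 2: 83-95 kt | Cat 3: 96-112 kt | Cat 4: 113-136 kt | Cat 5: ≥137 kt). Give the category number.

4

ΔP = 1011 − 885 = 126 hPa.
V ≈ 6.03 × 126^0.633 = 6.03 × 21.36 ≈ 129 kt.
129 kt falls in the Category 4 band.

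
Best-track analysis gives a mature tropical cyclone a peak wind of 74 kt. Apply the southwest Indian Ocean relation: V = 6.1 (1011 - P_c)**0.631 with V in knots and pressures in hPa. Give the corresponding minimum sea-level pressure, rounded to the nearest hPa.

ΔP = (V / 6.1)^(1/0.631) = (74/6.1)^1.585.
74/6.1 = 12.131; 12.131^1.585 ≈ 52.21 hPa.
P_c = 1011 − 52.21 = 958.79 ≈ 959 hPa.

959 hPa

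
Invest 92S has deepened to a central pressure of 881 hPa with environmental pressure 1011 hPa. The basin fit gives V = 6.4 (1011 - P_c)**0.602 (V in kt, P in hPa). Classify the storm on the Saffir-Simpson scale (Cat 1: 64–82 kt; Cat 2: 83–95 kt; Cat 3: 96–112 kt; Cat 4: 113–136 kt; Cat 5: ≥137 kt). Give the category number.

ΔP = 1011 − 881 = 130 hPa.
V ≈ 6.4 × 130^0.602 = 6.4 × 18.73 ≈ 120 kt.
120 kt falls in the Category 4 band.

4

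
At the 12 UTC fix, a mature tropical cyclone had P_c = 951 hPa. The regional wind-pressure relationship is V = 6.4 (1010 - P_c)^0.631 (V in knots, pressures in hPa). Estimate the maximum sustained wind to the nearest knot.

ΔP = 1010 − 951 = 59 hPa.
59^0.631 ≈ 13.104.
V ≈ 6.4 × 13.104 ≈ 83.9 kt.

84 kt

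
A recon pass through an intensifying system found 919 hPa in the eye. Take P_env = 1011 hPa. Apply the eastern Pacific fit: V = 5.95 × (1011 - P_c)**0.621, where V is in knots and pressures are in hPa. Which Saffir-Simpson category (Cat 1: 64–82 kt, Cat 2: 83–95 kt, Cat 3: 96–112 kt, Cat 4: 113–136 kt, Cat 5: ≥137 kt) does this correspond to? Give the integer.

3

ΔP = 1011 − 919 = 92 hPa.
V ≈ 5.95 × 92^0.621 = 5.95 × 16.58 ≈ 99 kt.
99 kt falls in the Category 3 band.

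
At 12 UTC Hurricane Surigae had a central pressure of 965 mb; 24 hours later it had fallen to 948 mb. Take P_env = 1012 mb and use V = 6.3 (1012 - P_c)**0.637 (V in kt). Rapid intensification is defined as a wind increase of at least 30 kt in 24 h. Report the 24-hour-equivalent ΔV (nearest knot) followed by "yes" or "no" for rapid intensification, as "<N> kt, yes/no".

V₁: ΔP = 47, V ≈ 6.3 × 47^0.637 ≈ 73.19 kt.
V₂: ΔP = 64, V ≈ 6.3 × 64^0.637 ≈ 89.10 kt.
ΔV over 24 h = 15.91 kt → 24 h equivalent = 15.91 × 24/24 ≈ 15.91 kt.
16 kt < 30 kt ⇒ not rapid intensification.

16 kt, no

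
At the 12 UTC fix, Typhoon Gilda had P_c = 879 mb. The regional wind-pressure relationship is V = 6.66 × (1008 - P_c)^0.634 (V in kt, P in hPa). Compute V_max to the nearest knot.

ΔP = 1008 − 879 = 129 mb.
129^0.634 ≈ 21.783.
V ≈ 6.66 × 21.783 ≈ 145.1 kt.

145 kt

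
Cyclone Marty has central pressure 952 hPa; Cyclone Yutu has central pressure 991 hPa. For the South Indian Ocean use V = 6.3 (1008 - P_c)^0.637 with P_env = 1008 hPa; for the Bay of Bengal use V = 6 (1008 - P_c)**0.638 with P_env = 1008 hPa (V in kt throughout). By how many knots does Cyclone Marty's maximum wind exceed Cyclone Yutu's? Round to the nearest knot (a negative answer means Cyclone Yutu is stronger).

45 kt

Cyclone Marty: ΔP = 56; V ≈ 6.3 × 56^0.637 ≈ 81.83 kt.
Cyclone Yutu: ΔP = 17; V ≈ 6 × 17^0.638 ≈ 36.57 kt.
Difference ≈ 81.83 − 36.57 = 45.26 → 45 kt.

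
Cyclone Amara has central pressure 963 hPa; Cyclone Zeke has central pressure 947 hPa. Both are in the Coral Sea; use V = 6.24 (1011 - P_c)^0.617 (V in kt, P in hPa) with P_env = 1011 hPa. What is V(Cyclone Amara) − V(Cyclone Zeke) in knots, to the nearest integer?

-13 kt

Cyclone Amara: ΔP = 48; V ≈ 6.24 × 48^0.617 ≈ 68.00 kt.
Cyclone Zeke: ΔP = 64; V ≈ 6.24 × 64^0.617 ≈ 81.21 kt.
Difference ≈ 68.00 − 81.21 = -13.21 → -13 kt.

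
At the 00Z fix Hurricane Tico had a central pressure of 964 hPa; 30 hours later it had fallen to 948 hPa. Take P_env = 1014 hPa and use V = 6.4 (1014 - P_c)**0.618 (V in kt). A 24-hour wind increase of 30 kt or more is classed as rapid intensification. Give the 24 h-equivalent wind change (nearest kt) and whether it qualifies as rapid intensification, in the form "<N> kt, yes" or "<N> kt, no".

V₁: ΔP = 50, V ≈ 6.4 × 50^0.618 ≈ 71.80 kt.
V₂: ΔP = 66, V ≈ 6.4 × 66^0.618 ≈ 85.24 kt.
ΔV over 30 h = 13.44 kt → 24 h equivalent = 13.44 × 24/30 ≈ 10.75 kt.
11 kt < 30 kt ⇒ not rapid intensification.

11 kt, no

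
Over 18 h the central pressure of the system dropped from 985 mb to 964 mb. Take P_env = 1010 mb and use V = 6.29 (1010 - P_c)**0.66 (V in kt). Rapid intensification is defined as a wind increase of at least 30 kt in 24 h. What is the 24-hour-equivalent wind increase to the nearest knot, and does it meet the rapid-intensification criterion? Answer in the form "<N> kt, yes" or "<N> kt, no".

35 kt, yes

V₁: ΔP = 25, V ≈ 6.29 × 25^0.66 ≈ 52.64 kt.
V₂: ΔP = 46, V ≈ 6.29 × 46^0.66 ≈ 78.72 kt.
ΔV over 18 h = 26.08 kt → 24 h equivalent = 26.08 × 24/18 ≈ 34.77 kt.
35 kt ≥ 30 kt ⇒ rapid intensification.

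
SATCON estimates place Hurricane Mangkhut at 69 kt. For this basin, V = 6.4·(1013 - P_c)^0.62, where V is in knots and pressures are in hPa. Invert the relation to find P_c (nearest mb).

ΔP = (V / 6.4)^(1/0.62) = (69/6.4)^1.613.
69/6.4 = 10.781; 10.781^1.613 ≈ 46.30 mb.
P_c = 1013 − 46.30 = 966.70 ≈ 967 mb.

967 mb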